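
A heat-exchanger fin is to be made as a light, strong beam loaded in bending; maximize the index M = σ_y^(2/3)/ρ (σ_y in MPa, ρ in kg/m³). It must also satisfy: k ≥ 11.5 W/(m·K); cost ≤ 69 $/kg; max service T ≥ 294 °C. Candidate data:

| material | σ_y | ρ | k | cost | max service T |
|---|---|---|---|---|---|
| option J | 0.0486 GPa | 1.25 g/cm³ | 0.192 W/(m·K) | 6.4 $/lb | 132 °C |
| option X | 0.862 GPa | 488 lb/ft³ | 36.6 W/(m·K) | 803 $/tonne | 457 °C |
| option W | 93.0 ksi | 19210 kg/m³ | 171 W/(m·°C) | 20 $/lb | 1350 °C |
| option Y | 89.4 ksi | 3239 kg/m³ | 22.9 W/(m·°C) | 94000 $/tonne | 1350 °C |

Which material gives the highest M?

option X

Screen on constraints: k ≥ 11.5 W/(m·K); cost ≤ 69 $/kg; max service T ≥ 294 °C. Survivors: option X, option W.
Convert each candidate to consistent units, then evaluate M:
  option X: σ_y = 862.0 MPa, ρ = 7817 kg/m³
  option W: σ_y = 641.2 MPa, ρ = 19210 kg/m³
  option X: M = 11.6×10⁻³
  option W: M = 3.87×10⁻³
Option X ranks first.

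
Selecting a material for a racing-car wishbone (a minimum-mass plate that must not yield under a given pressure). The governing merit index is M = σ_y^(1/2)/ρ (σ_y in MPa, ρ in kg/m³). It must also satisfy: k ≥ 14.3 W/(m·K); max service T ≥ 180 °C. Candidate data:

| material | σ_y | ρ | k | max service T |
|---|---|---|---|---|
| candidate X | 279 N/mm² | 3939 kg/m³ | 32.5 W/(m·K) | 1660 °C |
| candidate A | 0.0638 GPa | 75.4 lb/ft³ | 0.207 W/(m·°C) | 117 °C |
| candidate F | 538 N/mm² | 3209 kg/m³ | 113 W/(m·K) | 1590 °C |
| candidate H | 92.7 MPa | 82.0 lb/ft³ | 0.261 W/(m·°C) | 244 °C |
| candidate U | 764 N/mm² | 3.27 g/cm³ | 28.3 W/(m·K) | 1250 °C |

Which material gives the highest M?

Screen on constraints: k ≥ 14.3 W/(m·K); max service T ≥ 180 °C. Survivors: candidate X, candidate F, candidate U.
After converting to SI:
  candidate X: σ_y = 279.0 MPa, ρ = 3939 kg/m³
  candidate F: σ_y = 538.0 MPa, ρ = 3209 kg/m³
  candidate U: σ_y = 764.0 MPa, ρ = 3270 kg/m³
  candidate U: M = 8.45×10⁻³
  candidate F: M = 7.23×10⁻³
  candidate X: M = 4.24×10⁻³
Highest index: candidate U.

candidate U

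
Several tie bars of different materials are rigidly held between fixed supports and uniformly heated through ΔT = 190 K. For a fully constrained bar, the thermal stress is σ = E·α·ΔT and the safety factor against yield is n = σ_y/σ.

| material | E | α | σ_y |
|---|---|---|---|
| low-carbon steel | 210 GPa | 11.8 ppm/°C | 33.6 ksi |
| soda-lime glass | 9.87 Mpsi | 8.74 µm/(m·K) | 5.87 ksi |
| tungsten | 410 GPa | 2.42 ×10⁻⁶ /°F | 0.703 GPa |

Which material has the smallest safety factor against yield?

soda-lime glass

With everything in SI (GPa, ×10⁻⁶/K, MPa):
  low-carbon steel: E = 210.0, α = 11.8, σ_y = 231.7 → σ = 471 MPa, n = 0.492
  soda-lime glass: E = 68.05, α = 8.74, σ_y = 40.47 → σ = 113 MPa, n = 0.358
  tungsten: E = 410.0, α = 4.36, σ_y = 703.0 → σ = 339 MPa, n = 2.07
Soda-lime glass has the lowest safety factor, n = 0.358.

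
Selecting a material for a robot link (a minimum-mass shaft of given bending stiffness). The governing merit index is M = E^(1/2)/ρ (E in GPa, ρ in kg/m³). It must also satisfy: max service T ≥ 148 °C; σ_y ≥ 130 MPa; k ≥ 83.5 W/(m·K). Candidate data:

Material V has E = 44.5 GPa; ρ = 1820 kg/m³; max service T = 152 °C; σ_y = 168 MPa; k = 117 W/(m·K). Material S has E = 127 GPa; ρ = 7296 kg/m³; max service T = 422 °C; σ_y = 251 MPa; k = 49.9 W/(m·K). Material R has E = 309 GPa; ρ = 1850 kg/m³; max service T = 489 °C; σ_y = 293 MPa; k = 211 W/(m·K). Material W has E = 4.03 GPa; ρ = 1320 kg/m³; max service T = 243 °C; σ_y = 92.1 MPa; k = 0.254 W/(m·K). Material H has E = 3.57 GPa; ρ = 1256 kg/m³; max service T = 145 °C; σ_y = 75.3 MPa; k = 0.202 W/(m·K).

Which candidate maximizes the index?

Screen on constraints: max service T ≥ 148 °C; σ_y ≥ 130 MPa; k ≥ 83.5 W/(m·K). Survivors: material V, material R.
Evaluate M for each candidate:
  material R: M = 9.50×10⁻³
  material V: M = 3.67×10⁻³
Material R has the largest M.

material R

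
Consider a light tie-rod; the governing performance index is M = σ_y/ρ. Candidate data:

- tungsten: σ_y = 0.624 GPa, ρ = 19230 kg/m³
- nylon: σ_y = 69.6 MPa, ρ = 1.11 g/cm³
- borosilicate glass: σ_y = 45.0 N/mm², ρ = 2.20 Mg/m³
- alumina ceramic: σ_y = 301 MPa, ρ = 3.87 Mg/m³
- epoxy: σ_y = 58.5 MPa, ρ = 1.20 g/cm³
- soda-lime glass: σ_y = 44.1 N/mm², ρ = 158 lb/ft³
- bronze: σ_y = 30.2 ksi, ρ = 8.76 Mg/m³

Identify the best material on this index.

Putting every candidate on a common basis:
  tungsten: σ_y = 624.0 MPa, ρ = 19230 kg/m³
  nylon: σ_y = 69.60 MPa, ρ = 1110 kg/m³
  borosilicate glass: σ_y = 45.00 MPa, ρ = 2200 kg/m³
  alumina ceramic: σ_y = 301.0 MPa, ρ = 3870 kg/m³
  epoxy: σ_y = 58.50 MPa, ρ = 1200 kg/m³
  soda-lime glass: σ_y = 44.10 MPa, ρ = 2531 kg/m³
  bronze: σ_y = 208.2 MPa, ρ = 8760 kg/m³
  alumina ceramic: M = 77.8 kN·m/kg
  nylon: M = 62.7 kN·m/kg
  epoxy: M = 48.8 kN·m/kg
  tungsten: M = 32.4 kN·m/kg
  bronze: M = 23.8 kN·m/kg
  borosilicate glass: M = 20.5 kN·m/kg
  soda-lime glass: M = 17.4 kN·m/kg
Alumina ceramic has the largest M.

alumina ceramic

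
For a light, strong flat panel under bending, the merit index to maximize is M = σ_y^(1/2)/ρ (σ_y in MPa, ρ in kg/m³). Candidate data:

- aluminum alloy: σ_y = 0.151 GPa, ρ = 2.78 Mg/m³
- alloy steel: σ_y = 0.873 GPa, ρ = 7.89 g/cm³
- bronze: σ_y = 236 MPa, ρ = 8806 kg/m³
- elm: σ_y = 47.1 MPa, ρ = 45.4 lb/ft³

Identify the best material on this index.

elm

Putting every candidate on a common basis:
  aluminum alloy: σ_y = 151.0 MPa, ρ = 2780 kg/m³
  alloy steel: σ_y = 873.0 MPa, ρ = 7890 kg/m³
  bronze: σ_y = 236.0 MPa, ρ = 8806 kg/m³
  elm: σ_y = 47.10 MPa, ρ = 727.2 kg/m³
  elm: M = 9.44×10⁻³
  aluminum alloy: M = 4.42×10⁻³
  alloy steel: M = 3.74×10⁻³
  bronze: M = 1.74×10⁻³
Elm has the largest M.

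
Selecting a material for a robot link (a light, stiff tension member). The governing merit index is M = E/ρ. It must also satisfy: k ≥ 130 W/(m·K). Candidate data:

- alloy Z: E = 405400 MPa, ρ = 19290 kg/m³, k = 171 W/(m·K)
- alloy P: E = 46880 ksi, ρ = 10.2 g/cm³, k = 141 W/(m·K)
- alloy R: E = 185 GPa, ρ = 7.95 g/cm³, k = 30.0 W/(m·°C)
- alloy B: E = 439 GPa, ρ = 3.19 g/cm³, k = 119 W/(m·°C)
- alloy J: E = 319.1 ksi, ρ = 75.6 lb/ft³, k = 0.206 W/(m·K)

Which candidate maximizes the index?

alloy P

Screen on constraints: k ≥ 130 W/(m·K). Survivors: alloy Z, alloy P.
After converting to SI:
  alloy Z: E = 405.4 GPa, ρ = 19290 kg/m³
  alloy P: E = 323.2 GPa, ρ = 10200 kg/m³
  alloy P: M = 31.7 MN·m/kg
  alloy Z: M = 21.0 MN·m/kg
The maximum is for alloy P.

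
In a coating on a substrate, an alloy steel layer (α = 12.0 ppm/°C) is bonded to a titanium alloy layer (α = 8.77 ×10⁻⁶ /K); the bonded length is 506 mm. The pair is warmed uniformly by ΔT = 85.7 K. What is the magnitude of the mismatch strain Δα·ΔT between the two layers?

2.77×10⁻⁴

Δα = |12.0 − 8.77|×10⁻⁶/K = 3.23×10⁻⁶/K.
Mismatch strain = Δα·ΔT = 3.23×10⁻⁶ × 85.7 = 2.77×10⁻⁴.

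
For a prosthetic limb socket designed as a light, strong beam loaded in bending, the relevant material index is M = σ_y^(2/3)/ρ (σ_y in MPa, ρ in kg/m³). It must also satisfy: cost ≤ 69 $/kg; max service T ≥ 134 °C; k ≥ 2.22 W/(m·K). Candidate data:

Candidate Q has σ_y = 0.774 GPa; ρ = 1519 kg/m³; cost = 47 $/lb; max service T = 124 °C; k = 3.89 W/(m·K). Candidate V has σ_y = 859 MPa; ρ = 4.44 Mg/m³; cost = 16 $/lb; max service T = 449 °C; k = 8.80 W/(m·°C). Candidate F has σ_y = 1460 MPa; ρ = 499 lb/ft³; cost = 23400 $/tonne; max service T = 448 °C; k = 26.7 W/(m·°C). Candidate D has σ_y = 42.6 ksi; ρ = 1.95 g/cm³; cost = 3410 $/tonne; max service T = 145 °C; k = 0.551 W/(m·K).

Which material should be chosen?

candidate V

Screen on constraints: cost ≤ 69 $/kg; max service T ≥ 134 °C; k ≥ 2.22 W/(m·K). Survivors: candidate V, candidate F.
In SI units:
  candidate V: σ_y = 859.0 MPa, ρ = 4440 kg/m³
  candidate F: σ_y = 1460 MPa, ρ = 7993 kg/m³
  candidate V: M = 20.4×10⁻³
  candidate F: M = 16.1×10⁻³
The maximum is for candidate V.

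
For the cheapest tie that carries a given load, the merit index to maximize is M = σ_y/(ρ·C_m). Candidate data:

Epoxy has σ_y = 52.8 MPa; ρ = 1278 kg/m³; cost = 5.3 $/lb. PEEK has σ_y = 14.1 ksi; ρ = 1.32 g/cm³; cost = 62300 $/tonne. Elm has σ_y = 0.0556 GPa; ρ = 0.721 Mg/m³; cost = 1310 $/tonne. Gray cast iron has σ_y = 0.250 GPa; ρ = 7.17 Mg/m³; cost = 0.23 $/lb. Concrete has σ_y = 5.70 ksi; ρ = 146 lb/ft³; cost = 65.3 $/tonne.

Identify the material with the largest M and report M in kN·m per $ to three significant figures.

Normalizing units and computing the index:
  epoxy: σ_y = 52.80 MPa, ρ = 1278 kg/m³, cost = 11.68 $/kg
  PEEK: σ_y = 97.22 MPa, ρ = 1320 kg/m³, cost = 62.30 $/kg
  elm: σ_y = 55.60 MPa, ρ = 721.0 kg/m³, cost = 1.310 $/kg
  gray cast iron: σ_y = 250.0 MPa, ρ = 7170 kg/m³, cost = 0.5071 $/kg
  concrete: σ_y = 39.30 MPa, ρ = 2339 kg/m³, cost = 0.06530 $/kg
  concrete: M = 257 kN·m per $
  gray cast iron: M = 68.8 kN·m per $
  elm: M = 58.9 kN·m per $
  epoxy: M = 3.54 kN·m per $
  PEEK: M = 1.18 kN·m per $
Concrete ranks first.

concrete, M = 257 kN·m per $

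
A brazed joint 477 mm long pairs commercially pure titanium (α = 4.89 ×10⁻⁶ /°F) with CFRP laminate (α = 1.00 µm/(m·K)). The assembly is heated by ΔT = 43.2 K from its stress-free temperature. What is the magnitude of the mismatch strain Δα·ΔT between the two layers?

3.37×10⁻⁴

commercially pure titanium: α = 4.89×10⁻⁶/°F × 9/5 = 8.80×10⁻⁶/K.
Δα = |8.80 − 1.00|×10⁻⁶/K = 7.80×10⁻⁶/K.
Mismatch strain = Δα·ΔT = 7.80×10⁻⁶ × 43.2 = 3.37×10⁻⁴.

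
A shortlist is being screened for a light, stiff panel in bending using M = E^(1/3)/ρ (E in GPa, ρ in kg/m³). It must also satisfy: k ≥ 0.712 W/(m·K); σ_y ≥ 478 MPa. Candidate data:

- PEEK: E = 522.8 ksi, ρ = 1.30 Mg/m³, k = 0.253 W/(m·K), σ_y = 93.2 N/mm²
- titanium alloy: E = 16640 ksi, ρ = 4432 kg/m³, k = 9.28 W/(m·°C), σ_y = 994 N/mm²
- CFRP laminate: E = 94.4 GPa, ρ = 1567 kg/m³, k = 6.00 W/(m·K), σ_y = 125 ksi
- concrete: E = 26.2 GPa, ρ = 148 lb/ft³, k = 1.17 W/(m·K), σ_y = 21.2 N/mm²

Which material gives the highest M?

Screen on constraints: k ≥ 0.712 W/(m·K); σ_y ≥ 478 MPa. Survivors: titanium alloy, CFRP laminate.
Convert each candidate to consistent units, then evaluate M:
  titanium alloy: E = 114.7 GPa, ρ = 4432 kg/m³
  CFRP laminate: E = 94.40 GPa, ρ = 1567 kg/m³
  CFRP laminate: M = 2.91×10⁻³
  titanium alloy: M = 1.10×10⁻³
The maximum is for CFRP laminate.

CFRP laminate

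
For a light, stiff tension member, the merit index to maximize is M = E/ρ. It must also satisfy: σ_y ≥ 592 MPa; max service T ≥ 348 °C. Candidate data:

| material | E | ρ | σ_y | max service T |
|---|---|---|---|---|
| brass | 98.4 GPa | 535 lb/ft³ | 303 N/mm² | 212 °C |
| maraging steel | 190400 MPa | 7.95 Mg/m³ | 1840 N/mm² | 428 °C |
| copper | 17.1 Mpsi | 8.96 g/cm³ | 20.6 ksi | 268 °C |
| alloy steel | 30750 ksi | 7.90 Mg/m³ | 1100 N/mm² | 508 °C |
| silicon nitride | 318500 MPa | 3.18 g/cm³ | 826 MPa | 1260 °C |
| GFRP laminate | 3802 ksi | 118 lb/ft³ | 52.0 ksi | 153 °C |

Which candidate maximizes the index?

Screen on constraints: σ_y ≥ 592 MPa; max service T ≥ 348 °C. Survivors: maraging steel, alloy steel, silicon nitride.
Convert each candidate to consistent units, then evaluate M:
  maraging steel: E = 190.4 GPa, ρ = 7950 kg/m³
  alloy steel: E = 212.0 GPa, ρ = 7900 kg/m³
  silicon nitride: E = 318.5 GPa, ρ = 3180 kg/m³
  silicon nitride: M = 100 MN·m/kg
  alloy steel: M = 26.8 MN·m/kg
  maraging steel: M = 23.9 MN·m/kg
Silicon nitride ranks first.

silicon nitride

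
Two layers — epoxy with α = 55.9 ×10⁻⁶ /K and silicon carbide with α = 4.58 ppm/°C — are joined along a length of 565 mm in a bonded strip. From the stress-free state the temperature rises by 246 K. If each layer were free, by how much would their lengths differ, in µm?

7130 µm

Δα = |55.9 − 4.58|×10⁻⁶/K = 51.3×10⁻⁶/K.
ΔL_mismatch = Δα·L·ΔT = 51.3×10⁻⁶ × 565.0 mm × 246.0 K = 7130 µm.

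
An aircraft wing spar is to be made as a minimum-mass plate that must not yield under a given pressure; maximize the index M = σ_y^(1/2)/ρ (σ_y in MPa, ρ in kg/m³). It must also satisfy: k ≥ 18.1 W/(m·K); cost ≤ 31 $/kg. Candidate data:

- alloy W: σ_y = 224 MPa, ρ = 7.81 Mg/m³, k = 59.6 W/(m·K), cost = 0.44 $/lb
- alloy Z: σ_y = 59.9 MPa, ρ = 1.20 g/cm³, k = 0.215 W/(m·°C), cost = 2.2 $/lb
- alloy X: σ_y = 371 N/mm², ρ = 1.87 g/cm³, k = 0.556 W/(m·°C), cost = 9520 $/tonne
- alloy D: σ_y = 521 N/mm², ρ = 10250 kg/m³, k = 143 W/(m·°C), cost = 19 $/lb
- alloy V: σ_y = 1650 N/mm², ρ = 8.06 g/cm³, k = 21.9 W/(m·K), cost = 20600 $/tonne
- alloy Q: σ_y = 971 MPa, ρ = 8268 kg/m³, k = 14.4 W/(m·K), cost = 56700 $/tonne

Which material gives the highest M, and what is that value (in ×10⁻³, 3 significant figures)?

Screen on constraints: k ≥ 18.1 W/(m·K); cost ≤ 31 $/kg. Survivors: alloy W, alloy V.
In SI units:
  alloy W: σ_y = 224.0 MPa, ρ = 7810 kg/m³
  alloy V: σ_y = 1650 MPa, ρ = 8060 kg/m³
  alloy V: M = 5.04×10⁻³
  alloy W: M = 1.92×10⁻³
Highest index: alloy V.

alloy V, M = 5.04×10⁻³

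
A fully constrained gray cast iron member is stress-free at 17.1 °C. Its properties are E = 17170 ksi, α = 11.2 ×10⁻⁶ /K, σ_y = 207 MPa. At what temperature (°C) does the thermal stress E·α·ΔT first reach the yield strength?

173 °C

E = 17170 ksi = 118.4 GPa.
E·α·ΔT = 207.0 MPa ⇒ ΔT = 207.0 / (118.4×10³ × 11.2×10⁻⁶) = 156.1 K.
T = 17.1 + 156.1 = 173.2 °C.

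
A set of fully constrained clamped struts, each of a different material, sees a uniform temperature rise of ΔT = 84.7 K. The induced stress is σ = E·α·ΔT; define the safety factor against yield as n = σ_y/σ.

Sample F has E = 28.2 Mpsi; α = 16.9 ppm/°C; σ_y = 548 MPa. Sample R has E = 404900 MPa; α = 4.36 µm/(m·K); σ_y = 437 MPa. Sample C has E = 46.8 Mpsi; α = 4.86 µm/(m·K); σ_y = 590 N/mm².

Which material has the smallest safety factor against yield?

sample F

In consistent units (E in GPa, α in ×10⁻⁶/K, σ_y in MPa):
  sample F: E = 194.4, α = 16.9, σ_y = 548.0 → σ = 278 MPa, n = 1.97
  sample R: E = 404.9, α = 4.36, σ_y = 437.0 → σ = 150 MPa, n = 2.92
  sample C: E = 322.7, α = 4.86, σ_y = 590.0 → σ = 133 MPa, n = 4.44
Sample F has the lowest safety factor, n = 1.97.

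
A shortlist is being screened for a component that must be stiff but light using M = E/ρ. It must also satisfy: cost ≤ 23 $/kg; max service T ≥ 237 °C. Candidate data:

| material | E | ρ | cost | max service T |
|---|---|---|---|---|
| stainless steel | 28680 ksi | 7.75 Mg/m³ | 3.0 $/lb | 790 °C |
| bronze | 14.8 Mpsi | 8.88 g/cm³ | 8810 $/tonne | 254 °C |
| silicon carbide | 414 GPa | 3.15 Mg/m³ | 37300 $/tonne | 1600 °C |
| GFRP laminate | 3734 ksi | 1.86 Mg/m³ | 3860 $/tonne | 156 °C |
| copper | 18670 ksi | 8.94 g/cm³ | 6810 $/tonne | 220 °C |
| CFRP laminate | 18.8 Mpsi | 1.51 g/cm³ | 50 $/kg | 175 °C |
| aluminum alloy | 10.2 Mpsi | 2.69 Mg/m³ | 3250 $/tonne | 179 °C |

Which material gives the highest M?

stainless steel

Screen on constraints: cost ≤ 23 $/kg; max service T ≥ 237 °C. Survivors: stainless steel, bronze.
In SI units:
  stainless steel: E = 197.7 GPa, ρ = 7750 kg/m³
  bronze: E = 102.0 GPa, ρ = 8880 kg/m³
  stainless steel: M = 25.5 MN·m/kg
  bronze: M = 11.5 MN·m/kg
Stainless steel ranks first.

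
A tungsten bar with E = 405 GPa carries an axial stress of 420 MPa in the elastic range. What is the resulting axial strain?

1.04×10⁻³

ε = σ/E = 420 / 405000 = 1.04×10⁻³.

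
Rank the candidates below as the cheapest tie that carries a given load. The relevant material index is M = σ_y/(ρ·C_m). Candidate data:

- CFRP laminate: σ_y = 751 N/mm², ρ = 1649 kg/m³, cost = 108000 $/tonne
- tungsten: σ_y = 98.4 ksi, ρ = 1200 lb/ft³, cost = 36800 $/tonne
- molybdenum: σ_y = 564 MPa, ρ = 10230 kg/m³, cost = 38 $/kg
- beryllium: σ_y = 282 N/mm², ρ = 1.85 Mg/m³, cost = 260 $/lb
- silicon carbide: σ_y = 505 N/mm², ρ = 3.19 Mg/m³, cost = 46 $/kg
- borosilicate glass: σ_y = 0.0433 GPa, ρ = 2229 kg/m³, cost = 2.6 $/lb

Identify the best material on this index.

After converting to SI:
  CFRP laminate: σ_y = 751.0 MPa, ρ = 1649 kg/m³, cost = 108.0 $/kg
  tungsten: σ_y = 678.4 MPa, ρ = 19220 kg/m³, cost = 36.80 $/kg
  molybdenum: σ_y = 564.0 MPa, ρ = 10230 kg/m³, cost = 38.00 $/kg
  beryllium: σ_y = 282.0 MPa, ρ = 1850 kg/m³, cost = 573.2 $/kg
  silicon carbide: σ_y = 505.0 MPa, ρ = 3190 kg/m³, cost = 46.00 $/kg
  borosilicate glass: σ_y = 43.30 MPa, ρ = 2229 kg/m³, cost = 5.732 $/kg
  CFRP laminate: M = 4.22 kN·m per $
  silicon carbide: M = 3.44 kN·m per $
  borosilicate glass: M = 3.39 kN·m per $
  molybdenum: M = 1.45 kN·m per $
  tungsten: M = 0.959 kN·m per $
  beryllium: M = 0.266 kN·m per $
Highest index: CFRP laminate.

CFRP laminate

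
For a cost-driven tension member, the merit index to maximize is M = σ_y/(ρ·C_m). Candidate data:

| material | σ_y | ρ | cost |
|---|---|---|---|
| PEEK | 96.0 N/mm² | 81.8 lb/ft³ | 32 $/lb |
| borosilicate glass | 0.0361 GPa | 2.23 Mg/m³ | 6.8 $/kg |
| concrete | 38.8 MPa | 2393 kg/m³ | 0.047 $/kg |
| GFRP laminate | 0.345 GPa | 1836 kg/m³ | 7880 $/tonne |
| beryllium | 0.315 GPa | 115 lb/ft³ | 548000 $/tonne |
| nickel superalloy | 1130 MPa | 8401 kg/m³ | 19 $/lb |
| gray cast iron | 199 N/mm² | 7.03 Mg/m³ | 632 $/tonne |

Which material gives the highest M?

concrete

In SI units:
  PEEK: σ_y = 96.00 MPa, ρ = 1310 kg/m³, cost = 70.55 $/kg
  borosilicate glass: σ_y = 36.10 MPa, ρ = 2230 kg/m³, cost = 6.800 $/kg
  concrete: σ_y = 38.80 MPa, ρ = 2393 kg/m³, cost = 0.04700 $/kg
  GFRP laminate: σ_y = 345.0 MPa, ρ = 1836 kg/m³, cost = 7.880 $/kg
  beryllium: σ_y = 315.0 MPa, ρ = 1842 kg/m³, cost = 548.0 $/kg
  nickel superalloy: σ_y = 1130 MPa, ρ = 8401 kg/m³, cost = 41.89 $/kg
  gray cast iron: σ_y = 199.0 MPa, ρ = 7030 kg/m³, cost = 0.6320 $/kg
  concrete: M = 345 kN·m per $
  gray cast iron: M = 44.8 kN·m per $
  GFRP laminate: M = 23.8 kN·m per $
  nickel superalloy: M = 3.21 kN·m per $
  borosilicate glass: M = 2.38 kN·m per $
  PEEK: M = 1.04 kN·m per $
  beryllium: M = 0.312 kN·m per $
Concrete ranks first.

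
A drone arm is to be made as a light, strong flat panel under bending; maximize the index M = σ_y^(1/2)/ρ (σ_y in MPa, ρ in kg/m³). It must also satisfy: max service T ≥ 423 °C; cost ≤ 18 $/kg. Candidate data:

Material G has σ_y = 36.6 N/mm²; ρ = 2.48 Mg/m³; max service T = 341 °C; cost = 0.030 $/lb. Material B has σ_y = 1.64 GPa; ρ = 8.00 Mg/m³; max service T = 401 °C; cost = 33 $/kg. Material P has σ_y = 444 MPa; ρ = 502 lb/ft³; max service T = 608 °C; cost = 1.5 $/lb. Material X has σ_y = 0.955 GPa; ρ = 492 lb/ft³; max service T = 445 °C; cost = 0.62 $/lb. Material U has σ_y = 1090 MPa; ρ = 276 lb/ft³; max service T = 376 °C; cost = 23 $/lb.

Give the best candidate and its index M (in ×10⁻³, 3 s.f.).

material X, M = 3.92×10⁻³

Screen on constraints: max service T ≥ 423 °C; cost ≤ 18 $/kg. Survivors: material P, material X.
Putting every candidate on a common basis:
  material P: σ_y = 444.0 MPa, ρ = 8041 kg/m³
  material X: σ_y = 955.0 MPa, ρ = 7881 kg/m³
  material X: M = 3.92×10⁻³
  material P: M = 2.62×10⁻³
Material X has the largest M.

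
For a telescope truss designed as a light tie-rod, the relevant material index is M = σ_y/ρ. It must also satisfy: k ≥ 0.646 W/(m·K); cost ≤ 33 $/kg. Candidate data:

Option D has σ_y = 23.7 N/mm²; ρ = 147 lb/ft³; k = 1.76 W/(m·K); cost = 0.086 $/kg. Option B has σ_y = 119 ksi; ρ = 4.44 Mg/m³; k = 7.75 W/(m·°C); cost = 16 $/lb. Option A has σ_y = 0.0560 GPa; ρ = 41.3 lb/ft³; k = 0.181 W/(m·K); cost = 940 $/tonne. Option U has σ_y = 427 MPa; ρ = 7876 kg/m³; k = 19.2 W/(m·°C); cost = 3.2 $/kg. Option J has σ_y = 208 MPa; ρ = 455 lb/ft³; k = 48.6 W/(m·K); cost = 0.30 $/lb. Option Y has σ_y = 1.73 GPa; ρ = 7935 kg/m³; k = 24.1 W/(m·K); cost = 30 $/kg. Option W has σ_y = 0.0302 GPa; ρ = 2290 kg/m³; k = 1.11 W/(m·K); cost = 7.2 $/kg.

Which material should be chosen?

option Y

Screen on constraints: k ≥ 0.646 W/(m·K); cost ≤ 33 $/kg. Survivors: option D, option U, option J, option Y, option W.
After converting to SI:
  option D: σ_y = 23.70 MPa, ρ = 2355 kg/m³
  option U: σ_y = 427.0 MPa, ρ = 7876 kg/m³
  option J: σ_y = 208.0 MPa, ρ = 7288 kg/m³
  option Y: σ_y = 1730 MPa, ρ = 7935 kg/m³
  option W: σ_y = 30.20 MPa, ρ = 2290 kg/m³
  option Y: M = 218 kN·m/kg
  option U: M = 54.2 kN·m/kg
  option J: M = 28.5 kN·m/kg
  option W: M = 13.2 kN·m/kg
  option D: M = 10.1 kN·m/kg
Highest index: option Y.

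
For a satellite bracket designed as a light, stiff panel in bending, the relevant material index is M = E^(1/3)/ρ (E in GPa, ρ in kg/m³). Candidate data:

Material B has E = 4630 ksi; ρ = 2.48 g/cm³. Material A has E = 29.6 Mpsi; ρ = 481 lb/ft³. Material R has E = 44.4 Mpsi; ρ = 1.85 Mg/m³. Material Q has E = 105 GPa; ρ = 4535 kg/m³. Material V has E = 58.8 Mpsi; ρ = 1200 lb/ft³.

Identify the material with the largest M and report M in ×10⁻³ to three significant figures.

material R, M = 3.64×10⁻³

Putting every candidate on a common basis:
  material B: E = 31.92 GPa, ρ = 2480 kg/m³
  material A: E = 204.1 GPa, ρ = 7705 kg/m³
  material R: E = 306.1 GPa, ρ = 1850 kg/m³
  material Q: E = 105.0 GPa, ρ = 4535 kg/m³
  material V: E = 405.4 GPa, ρ = 19220 kg/m³
  material R: M = 3.64×10⁻³
  material B: M = 1.28×10⁻³
  material Q: M = 1.04×10⁻³
  material A: M = 0.764×10⁻³
  material V: M = 0.385×10⁻³
Material R ranks first.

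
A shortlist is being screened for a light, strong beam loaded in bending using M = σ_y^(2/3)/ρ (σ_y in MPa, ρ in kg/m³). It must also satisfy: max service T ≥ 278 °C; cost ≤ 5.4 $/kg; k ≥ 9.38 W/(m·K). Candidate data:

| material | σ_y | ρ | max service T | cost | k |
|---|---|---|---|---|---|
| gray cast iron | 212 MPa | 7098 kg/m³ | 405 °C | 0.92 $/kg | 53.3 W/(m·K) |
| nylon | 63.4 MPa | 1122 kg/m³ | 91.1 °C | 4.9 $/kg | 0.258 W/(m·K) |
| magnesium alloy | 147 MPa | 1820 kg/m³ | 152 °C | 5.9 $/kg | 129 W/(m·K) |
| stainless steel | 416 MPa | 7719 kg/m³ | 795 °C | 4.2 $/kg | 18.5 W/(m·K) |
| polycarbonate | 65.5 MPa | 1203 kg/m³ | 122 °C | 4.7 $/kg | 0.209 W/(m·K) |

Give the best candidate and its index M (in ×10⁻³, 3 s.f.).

stainless steel, M = 7.22×10⁻³

Screen on constraints: max service T ≥ 278 °C; cost ≤ 5.4 $/kg; k ≥ 9.38 W/(m·K). Survivors: gray cast iron, stainless steel.
Per-candidate index values:
  stainless steel: M = 7.22×10⁻³
  gray cast iron: M = 5.01×10⁻³
Highest index: stainless steel.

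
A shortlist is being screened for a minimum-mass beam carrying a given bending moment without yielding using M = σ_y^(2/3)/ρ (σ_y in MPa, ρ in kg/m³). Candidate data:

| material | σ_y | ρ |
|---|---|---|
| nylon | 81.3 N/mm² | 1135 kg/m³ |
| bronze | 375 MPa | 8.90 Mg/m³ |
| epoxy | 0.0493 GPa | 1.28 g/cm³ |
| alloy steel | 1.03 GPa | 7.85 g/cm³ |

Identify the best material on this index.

nylon

Normalizing units and computing the index:
  nylon: σ_y = 81.30 MPa, ρ = 1135 kg/m³
  bronze: σ_y = 375.0 MPa, ρ = 8900 kg/m³
  epoxy: σ_y = 49.30 MPa, ρ = 1280 kg/m³
  alloy steel: σ_y = 1030 MPa, ρ = 7850 kg/m³
  nylon: M = 16.5×10⁻³
  alloy steel: M = 13.0×10⁻³
  epoxy: M = 10.5×10⁻³
  bronze: M = 5.84×10⁻³
Highest index: nylon.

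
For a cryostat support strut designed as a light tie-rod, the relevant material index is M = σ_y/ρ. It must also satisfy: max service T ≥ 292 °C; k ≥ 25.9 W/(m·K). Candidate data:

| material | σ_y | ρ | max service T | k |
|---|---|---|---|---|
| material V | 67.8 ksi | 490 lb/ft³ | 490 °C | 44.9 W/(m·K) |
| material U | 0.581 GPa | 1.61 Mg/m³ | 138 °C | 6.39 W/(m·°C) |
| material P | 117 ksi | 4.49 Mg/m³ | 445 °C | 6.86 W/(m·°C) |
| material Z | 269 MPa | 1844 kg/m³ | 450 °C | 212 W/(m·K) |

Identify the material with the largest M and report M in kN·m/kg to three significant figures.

Screen on constraints: max service T ≥ 292 °C; k ≥ 25.9 W/(m·K). Survivors: material V, material Z.
Convert each candidate to consistent units, then evaluate M:
  material V: σ_y = 467.5 MPa, ρ = 7849 kg/m³
  material Z: σ_y = 269.0 MPa, ρ = 1844 kg/m³
  material Z: M = 146 kN·m/kg
  material V: M = 59.6 kN·m/kg
Highest index: material Z.

material Z, M = 146 kN·m/kg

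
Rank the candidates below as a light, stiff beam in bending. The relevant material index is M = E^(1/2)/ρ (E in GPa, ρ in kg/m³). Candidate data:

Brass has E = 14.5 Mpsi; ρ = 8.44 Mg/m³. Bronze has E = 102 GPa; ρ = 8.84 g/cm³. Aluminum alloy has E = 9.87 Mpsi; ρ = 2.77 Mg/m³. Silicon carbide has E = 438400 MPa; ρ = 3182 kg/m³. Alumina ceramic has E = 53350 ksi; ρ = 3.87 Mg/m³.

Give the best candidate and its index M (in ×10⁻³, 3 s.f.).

Putting every candidate on a common basis:
  brass: E = 99.97 GPa, ρ = 8440 kg/m³
  bronze: E = 102.0 GPa, ρ = 8840 kg/m³
  aluminum alloy: E = 68.05 GPa, ρ = 2770 kg/m³
  silicon carbide: E = 438.4 GPa, ρ = 3182 kg/m³
  alumina ceramic: E = 367.8 GPa, ρ = 3870 kg/m³
  silicon carbide: M = 6.58×10⁻³
  alumina ceramic: M = 4.96×10⁻³
  aluminum alloy: M = 2.98×10⁻³
  brass: M = 1.18×10⁻³
  bronze: M = 1.14×10⁻³
The maximum is for silicon carbide.

silicon carbide, M = 6.58×10⁻³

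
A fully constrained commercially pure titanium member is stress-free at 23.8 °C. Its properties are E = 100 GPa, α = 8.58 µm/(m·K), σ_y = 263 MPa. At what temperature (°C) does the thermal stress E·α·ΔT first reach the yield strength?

E·α·ΔT = 263.0 MPa ⇒ ΔT = 263.0 / (100.0×10³ × 8.58×10⁻⁶) = 306.5 K.
T = 23.8 + 306.5 = 330.3 °C.

330 °C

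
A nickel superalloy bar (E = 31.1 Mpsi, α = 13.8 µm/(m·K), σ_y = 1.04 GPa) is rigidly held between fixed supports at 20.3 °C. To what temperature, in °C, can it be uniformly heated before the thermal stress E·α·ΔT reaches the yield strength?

372 °C

E = 31.1 Mpsi = 214.4 GPa.
σ_y = 1.04 GPa = 1040 MPa.
E·α·ΔT = 1040 MPa ⇒ ΔT = 1040 / (214.4×10³ × 13.8×10⁻⁶) = 351.5 K.
T = 20.3 + 351.5 = 371.8 °C.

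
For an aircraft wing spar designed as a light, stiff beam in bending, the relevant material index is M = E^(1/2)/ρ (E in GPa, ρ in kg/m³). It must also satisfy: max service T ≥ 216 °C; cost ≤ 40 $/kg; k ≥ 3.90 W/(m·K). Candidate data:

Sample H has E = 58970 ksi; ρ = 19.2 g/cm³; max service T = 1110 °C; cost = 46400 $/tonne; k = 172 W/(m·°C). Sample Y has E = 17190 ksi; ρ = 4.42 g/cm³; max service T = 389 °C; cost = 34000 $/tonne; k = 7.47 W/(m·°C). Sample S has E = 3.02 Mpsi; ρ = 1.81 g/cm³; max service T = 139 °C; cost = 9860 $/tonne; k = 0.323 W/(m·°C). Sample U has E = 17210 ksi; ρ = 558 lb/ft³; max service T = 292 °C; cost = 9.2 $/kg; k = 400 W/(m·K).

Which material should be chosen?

sample Y

Screen on constraints: max service T ≥ 216 °C; cost ≤ 40 $/kg; k ≥ 3.90 W/(m·K). Survivors: sample Y, sample U.
Convert each candidate to consistent units, then evaluate M:
  sample Y: E = 118.5 GPa, ρ = 4420 kg/m³
  sample U: E = 118.7 GPa, ρ = 8938 kg/m³
  sample Y: M = 2.46×10⁻³
  sample U: M = 1.22×10⁻³
The maximum is for sample Y.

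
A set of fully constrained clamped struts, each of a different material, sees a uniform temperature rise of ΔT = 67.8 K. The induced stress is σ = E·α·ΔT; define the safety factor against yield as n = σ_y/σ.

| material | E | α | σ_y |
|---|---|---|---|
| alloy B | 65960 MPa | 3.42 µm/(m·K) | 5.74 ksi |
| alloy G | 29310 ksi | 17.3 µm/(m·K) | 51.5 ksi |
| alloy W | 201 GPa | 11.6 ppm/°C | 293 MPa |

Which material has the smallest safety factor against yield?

alloy G

With everything in SI (GPa, ×10⁻⁶/K, MPa):
  alloy B: E = 65.96, α = 3.42, σ_y = 39.58 → σ = 15.3 MPa, n = 2.59
  alloy G: E = 202.1, α = 17.3, σ_y = 355.1 → σ = 237 MPa, n = 1.50
  alloy W: E = 201.0, α = 11.6, σ_y = 293.0 → σ = 158 MPa, n = 1.85
Alloy G has the lowest safety factor, n = 1.50.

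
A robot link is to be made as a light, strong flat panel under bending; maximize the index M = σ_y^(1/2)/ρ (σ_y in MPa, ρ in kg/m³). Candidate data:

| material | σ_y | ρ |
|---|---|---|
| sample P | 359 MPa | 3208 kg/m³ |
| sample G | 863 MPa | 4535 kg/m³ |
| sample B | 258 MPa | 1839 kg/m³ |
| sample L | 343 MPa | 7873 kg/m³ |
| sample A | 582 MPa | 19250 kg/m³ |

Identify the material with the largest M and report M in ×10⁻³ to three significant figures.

Computing M directly (units already consistent):
  sample B: M = 8.73×10⁻³
  sample G: M = 6.48×10⁻³
  sample P: M = 5.91×10⁻³
  sample L: M = 2.35×10⁻³
  sample A: M = 1.25×10⁻³
Highest index: sample B.

sample B, M = 8.73×10⁻³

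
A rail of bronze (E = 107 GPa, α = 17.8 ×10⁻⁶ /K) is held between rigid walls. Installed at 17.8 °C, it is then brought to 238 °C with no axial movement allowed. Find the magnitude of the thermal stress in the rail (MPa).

419 MPa

ΔT = 220.2 K. Constrained thermal stress σ = E·α·ΔT = 107.0×10³ MPa × 17.8×10⁻⁶ × 220.2 = 419 MPa (compressive).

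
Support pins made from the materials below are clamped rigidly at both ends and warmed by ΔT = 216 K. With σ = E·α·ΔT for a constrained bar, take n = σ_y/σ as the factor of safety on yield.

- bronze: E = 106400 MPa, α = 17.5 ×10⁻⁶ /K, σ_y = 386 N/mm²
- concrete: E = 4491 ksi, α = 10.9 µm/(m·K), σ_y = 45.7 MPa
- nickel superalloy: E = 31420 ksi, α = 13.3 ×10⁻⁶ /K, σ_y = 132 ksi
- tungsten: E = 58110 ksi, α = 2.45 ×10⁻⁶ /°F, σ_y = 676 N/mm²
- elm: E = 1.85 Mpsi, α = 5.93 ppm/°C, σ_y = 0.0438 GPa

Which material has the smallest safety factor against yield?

concrete

With everything in SI (GPa, ×10⁻⁶/K, MPa):
  bronze: E = 106.4, α = 17.5, σ_y = 386.0 → σ = 402 MPa, n = 0.960
  concrete: E = 30.96, α = 10.9, σ_y = 45.70 → σ = 72.9 MPa, n = 0.627
  nickel superalloy: E = 216.6, α = 13.3, σ_y = 910.1 → σ = 622 MPa, n = 1.46
  tungsten: E = 400.7, α = 4.41, σ_y = 676.0 → σ = 382 MPa, n = 1.77
  elm: E = 12.76, α = 5.93, σ_y = 43.80 → σ = 16.3 MPa, n = 2.68
Smallest n: concrete with n = 0.627.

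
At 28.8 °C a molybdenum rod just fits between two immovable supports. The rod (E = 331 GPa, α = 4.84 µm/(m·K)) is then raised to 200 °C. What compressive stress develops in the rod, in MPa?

274 MPa

ΔT = 171.2 K. Constrained thermal stress σ = E·α·ΔT = 331.0×10³ MPa × 4.84×10⁻⁶ × 171.2 = 274 MPa (compressive).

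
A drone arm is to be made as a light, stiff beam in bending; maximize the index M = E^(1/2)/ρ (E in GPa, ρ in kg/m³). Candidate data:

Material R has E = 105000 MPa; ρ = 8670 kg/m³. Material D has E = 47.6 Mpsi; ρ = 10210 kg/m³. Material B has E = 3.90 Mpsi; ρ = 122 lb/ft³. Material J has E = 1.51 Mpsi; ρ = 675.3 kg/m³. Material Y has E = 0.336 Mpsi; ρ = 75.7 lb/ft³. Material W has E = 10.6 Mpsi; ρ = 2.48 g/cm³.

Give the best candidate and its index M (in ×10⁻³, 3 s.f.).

material J, M = 4.78×10⁻³

Normalizing units and computing the index:
  material R: E = 105.0 GPa, ρ = 8670 kg/m³
  material D: E = 328.2 GPa, ρ = 10210 kg/m³
  material B: E = 26.89 GPa, ρ = 1954 kg/m³
  material J: E = 10.41 GPa, ρ = 675.3 kg/m³
  material Y: E = 2.317 GPa, ρ = 1213 kg/m³
  material W: E = 73.08 GPa, ρ = 2480 kg/m³
  material J: M = 4.78×10⁻³
  material W: M = 3.45×10⁻³
  material B: M = 2.65×10⁻³
  material D: M = 1.77×10⁻³
  material Y: M = 1.26×10⁻³
  material R: M = 1.18×10⁻³
Material J has the largest M.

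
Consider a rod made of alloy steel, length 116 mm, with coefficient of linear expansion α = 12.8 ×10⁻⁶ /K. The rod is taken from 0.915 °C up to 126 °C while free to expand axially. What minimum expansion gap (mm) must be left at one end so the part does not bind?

ΔT = 126 − 0.915 = 125.1 K.
ΔL = α·L₀·ΔT = 12.8×10⁻⁶ × 116 mm × 125.1 K = 0.186 mm.

0.186 mm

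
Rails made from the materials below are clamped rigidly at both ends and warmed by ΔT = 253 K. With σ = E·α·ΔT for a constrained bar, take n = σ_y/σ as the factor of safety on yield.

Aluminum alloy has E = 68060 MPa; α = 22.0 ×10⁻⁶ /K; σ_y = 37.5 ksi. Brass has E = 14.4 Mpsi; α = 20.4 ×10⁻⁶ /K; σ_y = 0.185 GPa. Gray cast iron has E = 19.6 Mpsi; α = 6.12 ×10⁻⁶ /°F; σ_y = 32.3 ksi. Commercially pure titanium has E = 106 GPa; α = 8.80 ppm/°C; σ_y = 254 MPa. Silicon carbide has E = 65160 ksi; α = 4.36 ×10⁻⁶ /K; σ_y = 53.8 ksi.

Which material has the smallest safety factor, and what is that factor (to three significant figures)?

Per material, after unit conversion:
  aluminum alloy: E = 68.06, α = 22.0, σ_y = 258.6 → σ = 379 MPa, n = 0.683
  brass: E = 99.28, α = 20.4, σ_y = 185.0 → σ = 512 MPa, n = 0.361
  gray cast iron: E = 135.1, α = 11.0, σ_y = 222.7 → σ = 377 MPa, n = 0.591
  commercially pure titanium: E = 106.0, α = 8.80, σ_y = 254.0 → σ = 236 MPa, n = 1.08
  silicon carbide: E = 449.3, α = 4.36, σ_y = 370.9 → σ = 496 MPa, n = 0.749
The minimum is brass at n = 0.361.

brass, n = 0.361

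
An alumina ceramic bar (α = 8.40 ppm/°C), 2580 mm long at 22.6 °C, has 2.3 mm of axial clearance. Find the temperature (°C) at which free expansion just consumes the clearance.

α·L₀·ΔT = 2.3 mm ⇒ ΔT = 2.3 / (8.40×10⁻⁶ × 2580.0) = 106.1 K.
T = 22.6 + 106.1 = 128.7 °C.

129 °C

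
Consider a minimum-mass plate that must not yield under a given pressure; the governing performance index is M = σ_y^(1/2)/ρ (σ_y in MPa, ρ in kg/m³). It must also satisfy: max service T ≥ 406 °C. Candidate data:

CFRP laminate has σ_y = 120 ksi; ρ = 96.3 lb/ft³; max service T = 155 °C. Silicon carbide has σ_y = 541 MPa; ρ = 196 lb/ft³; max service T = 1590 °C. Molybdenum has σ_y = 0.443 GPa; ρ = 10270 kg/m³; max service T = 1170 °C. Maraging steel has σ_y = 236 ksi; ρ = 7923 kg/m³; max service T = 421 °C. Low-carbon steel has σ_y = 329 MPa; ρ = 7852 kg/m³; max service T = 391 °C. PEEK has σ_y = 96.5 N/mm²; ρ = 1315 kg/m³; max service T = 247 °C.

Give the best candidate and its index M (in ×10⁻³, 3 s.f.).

Screen on constraints: max service T ≥ 406 °C. Survivors: silicon carbide, molybdenum, maraging steel.
Convert each candidate to consistent units, then evaluate M:
  silicon carbide: σ_y = 541.0 MPa, ρ = 3140 kg/m³
  molybdenum: σ_y = 443.0 MPa, ρ = 10270 kg/m³
  maraging steel: σ_y = 1627 MPa, ρ = 7923 kg/m³
  silicon carbide: M = 7.41×10⁻³
  maraging steel: M = 5.09×10⁻³
  molybdenum: M = 2.05×10⁻³
Silicon carbide ranks first.

silicon carbide, M = 7.41×10⁻³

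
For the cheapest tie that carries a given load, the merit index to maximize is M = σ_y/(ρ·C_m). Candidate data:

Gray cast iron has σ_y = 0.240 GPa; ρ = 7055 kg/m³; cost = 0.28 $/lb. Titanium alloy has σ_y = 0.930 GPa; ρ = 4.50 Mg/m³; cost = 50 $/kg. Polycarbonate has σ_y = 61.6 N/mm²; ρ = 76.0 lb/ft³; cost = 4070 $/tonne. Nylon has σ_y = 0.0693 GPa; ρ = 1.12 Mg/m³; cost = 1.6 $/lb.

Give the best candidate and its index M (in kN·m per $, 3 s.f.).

gray cast iron, M = 55.1 kN·m per $

In SI units:
  gray cast iron: σ_y = 240.0 MPa, ρ = 7055 kg/m³, cost = 0.6173 $/kg
  titanium alloy: σ_y = 930.0 MPa, ρ = 4500 kg/m³, cost = 50.00 $/kg
  polycarbonate: σ_y = 61.60 MPa, ρ = 1217 kg/m³, cost = 4.070 $/kg
  nylon: σ_y = 69.30 MPa, ρ = 1120 kg/m³, cost = 3.527 $/kg
  gray cast iron: M = 55.1 kN·m per $
  nylon: M = 17.5 kN·m per $
  polycarbonate: M = 12.4 kN·m per $
  titanium alloy: M = 4.13 kN·m per $
Gray cast iron ranks first.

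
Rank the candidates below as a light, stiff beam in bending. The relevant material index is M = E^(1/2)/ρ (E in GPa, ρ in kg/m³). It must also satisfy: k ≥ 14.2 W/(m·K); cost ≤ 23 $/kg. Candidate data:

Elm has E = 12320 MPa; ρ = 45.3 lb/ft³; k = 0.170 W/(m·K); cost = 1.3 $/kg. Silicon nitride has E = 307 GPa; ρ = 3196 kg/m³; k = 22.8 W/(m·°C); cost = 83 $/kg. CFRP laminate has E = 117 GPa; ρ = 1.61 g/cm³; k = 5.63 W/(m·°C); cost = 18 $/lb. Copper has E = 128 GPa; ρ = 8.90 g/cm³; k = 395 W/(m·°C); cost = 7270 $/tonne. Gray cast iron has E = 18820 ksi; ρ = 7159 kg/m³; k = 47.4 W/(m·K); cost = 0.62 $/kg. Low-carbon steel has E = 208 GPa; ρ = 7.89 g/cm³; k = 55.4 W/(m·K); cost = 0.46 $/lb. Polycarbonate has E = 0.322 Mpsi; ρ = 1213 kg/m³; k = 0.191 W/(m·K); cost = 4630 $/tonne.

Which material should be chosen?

Screen on constraints: k ≥ 14.2 W/(m·K); cost ≤ 23 $/kg. Survivors: copper, gray cast iron, low-carbon steel.
Normalizing units and computing the index:
  copper: E = 128.0 GPa, ρ = 8900 kg/m³
  gray cast iron: E = 129.8 GPa, ρ = 7159 kg/m³
  low-carbon steel: E = 208.0 GPa, ρ = 7890 kg/m³
  low-carbon steel: M = 1.83×10⁻³
  gray cast iron: M = 1.59×10⁻³
  copper: M = 1.27×10⁻³
Highest index: low-carbon steel.

low-carbon steel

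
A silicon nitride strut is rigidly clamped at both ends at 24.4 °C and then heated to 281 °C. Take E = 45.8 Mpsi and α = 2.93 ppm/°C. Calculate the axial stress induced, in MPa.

E = 45.8 Mpsi = 315.8 GPa.
ΔT = 256.6 K. Constrained thermal stress σ = E·α·ΔT = 315.8×10³ MPa × 2.93×10⁻⁶ × 256.6 = 237 MPa (compressive).

237 MPa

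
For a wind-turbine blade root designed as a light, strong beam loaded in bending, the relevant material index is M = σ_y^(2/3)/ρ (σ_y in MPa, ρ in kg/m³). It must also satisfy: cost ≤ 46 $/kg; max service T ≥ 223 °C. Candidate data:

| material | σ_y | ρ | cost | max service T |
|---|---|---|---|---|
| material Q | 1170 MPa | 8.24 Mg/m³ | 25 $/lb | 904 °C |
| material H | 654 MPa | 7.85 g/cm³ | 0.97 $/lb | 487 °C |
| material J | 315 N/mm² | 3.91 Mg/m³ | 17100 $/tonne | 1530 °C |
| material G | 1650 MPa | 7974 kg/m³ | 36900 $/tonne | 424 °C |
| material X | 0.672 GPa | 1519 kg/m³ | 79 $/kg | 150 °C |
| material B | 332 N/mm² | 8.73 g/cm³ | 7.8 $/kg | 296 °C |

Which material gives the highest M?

Screen on constraints: cost ≤ 46 $/kg; max service T ≥ 223 °C. Survivors: material H, material J, material G, material B.
In SI units:
  material H: σ_y = 654.0 MPa, ρ = 7850 kg/m³
  material J: σ_y = 315.0 MPa, ρ = 3910 kg/m³
  material G: σ_y = 1650 MPa, ρ = 7974 kg/m³
  material B: σ_y = 332.0 MPa, ρ = 8730 kg/m³
  material G: M = 17.5×10⁻³
  material J: M = 11.8×10⁻³
  material H: M = 9.60×10⁻³
  material B: M = 5.49×10⁻³
Material G ranks first.

material G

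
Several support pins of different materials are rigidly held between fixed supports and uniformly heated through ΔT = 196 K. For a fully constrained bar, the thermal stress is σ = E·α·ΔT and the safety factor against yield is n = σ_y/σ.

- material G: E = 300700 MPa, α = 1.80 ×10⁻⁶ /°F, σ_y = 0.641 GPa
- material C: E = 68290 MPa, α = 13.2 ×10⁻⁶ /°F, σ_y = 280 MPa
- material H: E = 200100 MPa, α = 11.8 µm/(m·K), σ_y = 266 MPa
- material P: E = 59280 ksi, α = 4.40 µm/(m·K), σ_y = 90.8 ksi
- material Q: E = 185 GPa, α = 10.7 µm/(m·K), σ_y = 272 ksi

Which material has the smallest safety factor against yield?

Converting E to GPa, α to ×10⁻⁶/K, σ_y to MPa, then σ and n for each:
  material G: E = 300.7, α = 3.24, σ_y = 641.0 → σ = 191 MPa, n = 3.36
  material C: E = 68.29, α = 23.8, σ_y = 280.0 → σ = 318 MPa, n = 0.880
  material H: E = 200.1, α = 11.8, σ_y = 266.0 → σ = 463 MPa, n = 0.575
  material P: E = 408.7, α = 4.40, σ_y = 626.0 → σ = 352 MPa, n = 1.78
  material Q: E = 185.0, α = 10.7, σ_y = 1875 → σ = 388 MPa, n = 4.83
Smallest n: material H with n = 0.575.

material H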